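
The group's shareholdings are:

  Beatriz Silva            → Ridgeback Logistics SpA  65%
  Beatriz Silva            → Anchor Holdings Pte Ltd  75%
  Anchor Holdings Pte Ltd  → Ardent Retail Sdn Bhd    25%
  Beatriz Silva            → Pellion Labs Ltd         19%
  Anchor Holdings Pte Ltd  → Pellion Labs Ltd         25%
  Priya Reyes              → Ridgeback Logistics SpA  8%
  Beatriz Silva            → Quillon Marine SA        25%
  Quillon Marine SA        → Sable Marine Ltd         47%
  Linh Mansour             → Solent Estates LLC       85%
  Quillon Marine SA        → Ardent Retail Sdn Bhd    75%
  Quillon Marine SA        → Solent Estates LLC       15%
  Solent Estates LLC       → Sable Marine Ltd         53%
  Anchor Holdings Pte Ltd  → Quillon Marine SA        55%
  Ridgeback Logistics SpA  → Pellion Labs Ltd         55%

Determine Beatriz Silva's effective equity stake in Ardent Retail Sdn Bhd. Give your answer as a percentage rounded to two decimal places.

68.44%

Beatriz reaches Ardent along 3 paths.
Via Quillon: 25% × 75% = 18.75%.
Via Anchor → Quillon: 75% × 55% × 75% = 30.9375%.
Via Anchor: 75% × 25% = 18.75%.
Total: 18.75% + 30.9375% + 18.75% = 68.4375%.
Rounded: 68.44%.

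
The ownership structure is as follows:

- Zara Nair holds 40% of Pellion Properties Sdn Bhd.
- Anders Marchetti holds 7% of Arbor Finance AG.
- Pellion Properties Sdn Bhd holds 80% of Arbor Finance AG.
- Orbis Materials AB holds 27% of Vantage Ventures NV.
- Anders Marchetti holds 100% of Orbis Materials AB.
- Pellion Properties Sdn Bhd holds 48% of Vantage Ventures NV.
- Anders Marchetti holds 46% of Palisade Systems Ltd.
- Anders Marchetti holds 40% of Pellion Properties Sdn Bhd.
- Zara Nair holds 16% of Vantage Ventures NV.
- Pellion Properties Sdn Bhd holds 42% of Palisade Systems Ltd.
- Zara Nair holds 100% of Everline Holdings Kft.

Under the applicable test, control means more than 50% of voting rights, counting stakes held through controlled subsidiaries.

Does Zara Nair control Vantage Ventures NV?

Zara holds 100% of Everline, so Zara controls Everline.
In Vantage, Zara's side holds only 16%, not > 50%.
So Zara does not control Vantage.

No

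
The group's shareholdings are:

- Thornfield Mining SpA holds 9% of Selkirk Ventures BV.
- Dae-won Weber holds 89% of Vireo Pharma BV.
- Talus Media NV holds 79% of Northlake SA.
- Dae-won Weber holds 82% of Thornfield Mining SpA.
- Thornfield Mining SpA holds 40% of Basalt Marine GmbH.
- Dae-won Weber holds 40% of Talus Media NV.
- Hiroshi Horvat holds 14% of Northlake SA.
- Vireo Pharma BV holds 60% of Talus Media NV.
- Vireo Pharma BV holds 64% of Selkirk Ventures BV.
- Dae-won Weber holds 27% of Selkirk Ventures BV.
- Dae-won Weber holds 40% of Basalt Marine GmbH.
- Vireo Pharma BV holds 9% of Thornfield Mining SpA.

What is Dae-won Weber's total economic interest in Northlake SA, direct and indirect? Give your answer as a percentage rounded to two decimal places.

Dae-won reaches Northlake along 2 paths.
Via Talus: 40% × 79% = 31.6%.
Via Vireo → Talus: 89% × 60% × 79% = 42.186%.
Total: 31.6% + 42.186% = 73.786%.
Rounded: 73.79%.

73.79%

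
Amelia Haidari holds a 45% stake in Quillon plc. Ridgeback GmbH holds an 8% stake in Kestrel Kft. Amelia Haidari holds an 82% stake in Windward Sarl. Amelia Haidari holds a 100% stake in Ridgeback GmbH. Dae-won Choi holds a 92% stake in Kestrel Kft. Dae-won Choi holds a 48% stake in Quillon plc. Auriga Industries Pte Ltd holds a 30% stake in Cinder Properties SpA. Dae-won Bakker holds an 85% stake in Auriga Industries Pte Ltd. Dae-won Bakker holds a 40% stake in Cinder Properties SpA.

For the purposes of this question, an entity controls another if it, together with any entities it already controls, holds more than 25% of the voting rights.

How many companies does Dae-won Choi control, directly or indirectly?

2

Dae-won Choi holds 48% of Quillon, so Dae-won Choi controls Quillon.
Dae-won Choi holds 92% of Kestrel, so Dae-won Choi controls Kestrel.
No other company's threshold is met.
Dae-won Choi controls 2 companies.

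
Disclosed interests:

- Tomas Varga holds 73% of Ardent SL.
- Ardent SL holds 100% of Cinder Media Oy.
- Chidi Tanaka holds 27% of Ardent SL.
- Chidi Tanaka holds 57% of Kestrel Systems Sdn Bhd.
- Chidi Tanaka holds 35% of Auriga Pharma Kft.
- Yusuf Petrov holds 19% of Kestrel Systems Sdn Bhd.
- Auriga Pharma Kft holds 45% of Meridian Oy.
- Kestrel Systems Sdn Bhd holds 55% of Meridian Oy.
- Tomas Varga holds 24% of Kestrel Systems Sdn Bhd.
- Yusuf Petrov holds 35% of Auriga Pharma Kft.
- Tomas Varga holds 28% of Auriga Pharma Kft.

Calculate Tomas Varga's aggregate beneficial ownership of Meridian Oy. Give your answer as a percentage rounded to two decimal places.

Tomas reaches Meridian along 2 paths.
Via Auriga: 28% × 45% = 12.6%.
Via Kestrel: 24% × 55% = 13.2%.
Total: 12.6% + 13.2% = 25.8%.
Rounded: 25.80%.

25.80%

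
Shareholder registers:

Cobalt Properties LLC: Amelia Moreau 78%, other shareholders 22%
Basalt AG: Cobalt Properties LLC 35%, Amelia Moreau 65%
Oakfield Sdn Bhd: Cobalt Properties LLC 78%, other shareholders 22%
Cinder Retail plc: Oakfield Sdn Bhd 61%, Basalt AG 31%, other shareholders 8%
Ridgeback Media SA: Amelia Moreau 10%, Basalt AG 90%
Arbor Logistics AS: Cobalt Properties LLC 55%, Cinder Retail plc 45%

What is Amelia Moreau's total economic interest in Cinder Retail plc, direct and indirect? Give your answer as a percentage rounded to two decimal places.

Amelia reaches Cinder along 3 paths.
Via Cobalt → Oakfield: 78% × 78% × 61% = 37.1124%.
Via Cobalt → Basalt: 78% × 35% × 31% = 8.463%.
Via Basalt: 65% × 31% = 20.15%.
Total: 37.1124% + 8.463% + 20.15% = 65.7254%.
Rounded: 65.73%.

65.73%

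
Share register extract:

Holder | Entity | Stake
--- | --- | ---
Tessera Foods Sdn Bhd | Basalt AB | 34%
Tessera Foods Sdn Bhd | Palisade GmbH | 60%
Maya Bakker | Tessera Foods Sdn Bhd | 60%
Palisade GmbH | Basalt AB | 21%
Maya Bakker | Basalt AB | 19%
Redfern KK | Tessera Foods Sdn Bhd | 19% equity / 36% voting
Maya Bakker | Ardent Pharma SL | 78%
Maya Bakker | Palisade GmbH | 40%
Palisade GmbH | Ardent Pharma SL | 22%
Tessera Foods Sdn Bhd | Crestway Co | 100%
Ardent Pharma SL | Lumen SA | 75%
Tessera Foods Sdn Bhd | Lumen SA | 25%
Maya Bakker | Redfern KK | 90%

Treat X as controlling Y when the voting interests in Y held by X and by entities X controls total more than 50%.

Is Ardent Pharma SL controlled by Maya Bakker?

Maya holds 90% of Redfern, so Maya controls Redfern.
Maya and Redfern together hold 60% + 36% = 96% of Tessera, so Maya controls Tessera.
Tessera and Maya together hold 60% + 40% = 100% of Palisade, so Maya controls Palisade.
Palisade and Maya together hold 22% + 78% = 100% of Ardent, so Maya controls Ardent.

Yes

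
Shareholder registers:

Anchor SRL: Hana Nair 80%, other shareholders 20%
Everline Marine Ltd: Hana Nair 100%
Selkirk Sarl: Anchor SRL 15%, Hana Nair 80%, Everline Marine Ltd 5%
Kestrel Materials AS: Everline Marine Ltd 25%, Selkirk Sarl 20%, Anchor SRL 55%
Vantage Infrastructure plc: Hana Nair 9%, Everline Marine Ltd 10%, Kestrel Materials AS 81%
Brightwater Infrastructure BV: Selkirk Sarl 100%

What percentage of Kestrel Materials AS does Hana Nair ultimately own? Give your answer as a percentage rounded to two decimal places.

88.40%

Hana reaches Kestrel along 5 paths.
Via Everline: 100% × 25% = 25%.
Via Anchor → Selkirk: 80% × 15% × 20% = 2.4%.
Via Selkirk: 80% × 20% = 16%.
Via Everline → Selkirk: 100% × 5% × 20% = 1%.
Via Anchor: 80% × 55% = 44%.
Total: 25% + 2.4% + 16% + 1% + 44% = 88.4%.
Rounded: 88.40%.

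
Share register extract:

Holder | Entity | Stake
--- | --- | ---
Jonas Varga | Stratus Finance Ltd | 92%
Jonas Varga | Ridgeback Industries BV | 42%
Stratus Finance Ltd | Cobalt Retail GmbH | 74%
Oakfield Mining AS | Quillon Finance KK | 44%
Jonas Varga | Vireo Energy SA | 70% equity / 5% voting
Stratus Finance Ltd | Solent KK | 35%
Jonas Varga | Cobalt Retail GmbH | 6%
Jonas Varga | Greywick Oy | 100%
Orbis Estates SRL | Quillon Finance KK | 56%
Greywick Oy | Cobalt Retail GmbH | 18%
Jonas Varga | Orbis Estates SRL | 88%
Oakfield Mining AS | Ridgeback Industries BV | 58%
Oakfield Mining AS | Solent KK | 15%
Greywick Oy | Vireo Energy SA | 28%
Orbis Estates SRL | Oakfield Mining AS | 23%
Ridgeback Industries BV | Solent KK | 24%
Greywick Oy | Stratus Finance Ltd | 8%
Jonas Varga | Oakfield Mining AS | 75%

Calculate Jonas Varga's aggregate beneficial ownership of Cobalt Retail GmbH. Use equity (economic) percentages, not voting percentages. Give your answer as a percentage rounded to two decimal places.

Jonas reaches Cobalt along 4 paths.
Via Greywick → Stratus: 100% × 8% × 74% = 5.92%.
Via Stratus: 92% × 74% = 68.08%.
Via Greywick: 100% × 18% = 18%.
Direct stake: 6% = 6%.
Total: 5.92% + 68.08% + 18% + 6% = 98%.
Rounded: 98.00%.

98.00%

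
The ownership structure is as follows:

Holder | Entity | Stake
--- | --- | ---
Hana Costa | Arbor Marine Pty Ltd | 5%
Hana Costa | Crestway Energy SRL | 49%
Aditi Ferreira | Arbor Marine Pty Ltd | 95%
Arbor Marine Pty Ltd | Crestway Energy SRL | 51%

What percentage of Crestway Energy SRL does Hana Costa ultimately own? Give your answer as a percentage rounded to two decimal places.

51.55%

Hana reaches Crestway along 2 paths.
Via Arbor: 5% × 51% = 2.55%.
Direct stake: 49% = 49%.
Total: 2.55% + 49% = 51.55%.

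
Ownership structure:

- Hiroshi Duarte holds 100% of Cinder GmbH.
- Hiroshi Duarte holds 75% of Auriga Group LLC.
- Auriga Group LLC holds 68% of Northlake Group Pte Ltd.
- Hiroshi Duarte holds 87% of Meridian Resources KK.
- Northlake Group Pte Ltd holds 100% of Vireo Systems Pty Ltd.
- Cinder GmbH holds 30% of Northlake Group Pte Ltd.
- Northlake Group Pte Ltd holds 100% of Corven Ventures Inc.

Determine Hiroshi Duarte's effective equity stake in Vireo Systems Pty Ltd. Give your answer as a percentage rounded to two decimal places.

81.00%

Hiroshi reaches Vireo along 2 paths.
Via Cinder → Northlake: 100% × 30% × 100% = 30%.
Via Auriga → Northlake: 75% × 68% × 100% = 51%.
Total: 30% + 51% = 81%.
Rounded: 81.00%.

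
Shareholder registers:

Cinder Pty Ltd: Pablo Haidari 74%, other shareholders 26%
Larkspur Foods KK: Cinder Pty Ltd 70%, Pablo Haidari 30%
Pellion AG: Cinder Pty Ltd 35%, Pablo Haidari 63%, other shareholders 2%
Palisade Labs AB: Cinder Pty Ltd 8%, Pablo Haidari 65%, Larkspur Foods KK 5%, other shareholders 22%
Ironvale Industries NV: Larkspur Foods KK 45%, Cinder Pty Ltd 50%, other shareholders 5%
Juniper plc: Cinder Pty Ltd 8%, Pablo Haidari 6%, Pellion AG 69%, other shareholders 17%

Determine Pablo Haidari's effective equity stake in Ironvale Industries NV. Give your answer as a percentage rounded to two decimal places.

73.81%

Pablo reaches Ironvale along 3 paths.
Via Cinder → Larkspur: 74% × 70% × 45% = 23.31%.
Via Larkspur: 30% × 45% = 13.5%.
Via Cinder: 74% × 50% = 37%.
Total: 23.31% + 13.5% + 37% = 73.81%.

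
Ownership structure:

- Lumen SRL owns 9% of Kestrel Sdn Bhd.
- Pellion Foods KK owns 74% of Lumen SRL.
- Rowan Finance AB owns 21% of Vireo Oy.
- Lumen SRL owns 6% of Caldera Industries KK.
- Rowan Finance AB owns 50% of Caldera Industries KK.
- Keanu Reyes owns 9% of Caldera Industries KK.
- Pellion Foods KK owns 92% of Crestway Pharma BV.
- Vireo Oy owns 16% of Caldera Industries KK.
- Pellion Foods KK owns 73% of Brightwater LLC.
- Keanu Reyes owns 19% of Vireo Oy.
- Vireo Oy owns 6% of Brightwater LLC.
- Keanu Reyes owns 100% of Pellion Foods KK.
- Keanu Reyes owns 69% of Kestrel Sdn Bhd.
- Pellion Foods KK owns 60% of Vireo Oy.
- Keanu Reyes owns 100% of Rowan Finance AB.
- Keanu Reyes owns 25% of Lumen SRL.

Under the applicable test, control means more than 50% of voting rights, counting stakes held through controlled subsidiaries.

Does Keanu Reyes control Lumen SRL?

Keanu holds 100% of Pellion, so Keanu controls Pellion.
Pellion and Keanu together hold 74% + 25% = 99% of Lumen, so Keanu controls Lumen.

Yes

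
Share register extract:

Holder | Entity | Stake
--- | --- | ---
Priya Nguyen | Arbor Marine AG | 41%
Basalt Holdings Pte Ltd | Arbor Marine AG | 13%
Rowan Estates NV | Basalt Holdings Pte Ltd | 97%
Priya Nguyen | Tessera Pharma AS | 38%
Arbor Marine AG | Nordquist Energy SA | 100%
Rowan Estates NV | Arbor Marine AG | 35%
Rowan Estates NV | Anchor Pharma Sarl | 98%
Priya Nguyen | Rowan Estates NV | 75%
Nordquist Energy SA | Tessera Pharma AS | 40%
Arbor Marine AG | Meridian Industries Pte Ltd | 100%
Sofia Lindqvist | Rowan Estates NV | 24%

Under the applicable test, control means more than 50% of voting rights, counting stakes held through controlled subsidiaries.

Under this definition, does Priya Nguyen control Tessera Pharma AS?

Yes

Priya holds 75% of Rowan, so Priya controls Rowan.
Rowan holds 97% of Basalt, so Priya controls Basalt.
Priya and Rowan and Basalt together hold 41% + 35% + 13% = 89% of Arbor, so Priya controls Arbor.
Arbor holds 100% of Nordquist, so Priya controls Nordquist.
Priya and Nordquist together hold 38% + 40% = 78% of Tessera, so Priya controls Tessera.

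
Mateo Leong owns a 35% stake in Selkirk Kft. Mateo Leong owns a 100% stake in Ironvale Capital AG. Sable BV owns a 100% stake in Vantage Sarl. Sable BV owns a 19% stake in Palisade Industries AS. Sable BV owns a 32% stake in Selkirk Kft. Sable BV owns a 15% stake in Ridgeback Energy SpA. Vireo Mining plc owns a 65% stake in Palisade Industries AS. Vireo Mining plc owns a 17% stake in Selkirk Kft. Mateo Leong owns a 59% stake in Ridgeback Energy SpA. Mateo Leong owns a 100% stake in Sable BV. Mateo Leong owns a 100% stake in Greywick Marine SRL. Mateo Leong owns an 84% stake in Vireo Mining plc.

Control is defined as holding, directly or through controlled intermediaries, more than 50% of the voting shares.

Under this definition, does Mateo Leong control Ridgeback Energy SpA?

Yes

Mateo holds 100% of Sable, so Mateo controls Sable.
Sable and Mateo together hold 15% + 59% = 74% of Ridgeback, so Mateo controls Ridgeback.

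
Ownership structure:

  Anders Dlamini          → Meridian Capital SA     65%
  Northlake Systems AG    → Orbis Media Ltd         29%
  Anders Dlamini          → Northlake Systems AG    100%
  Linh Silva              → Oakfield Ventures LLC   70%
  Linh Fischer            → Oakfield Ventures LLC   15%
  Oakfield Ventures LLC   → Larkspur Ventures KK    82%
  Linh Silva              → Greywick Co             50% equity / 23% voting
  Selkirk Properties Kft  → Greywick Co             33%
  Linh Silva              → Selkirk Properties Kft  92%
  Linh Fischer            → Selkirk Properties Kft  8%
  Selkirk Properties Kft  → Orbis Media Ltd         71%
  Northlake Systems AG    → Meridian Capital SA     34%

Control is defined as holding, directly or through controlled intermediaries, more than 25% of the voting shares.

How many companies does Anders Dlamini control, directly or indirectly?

3

Anders holds 100% of Northlake, so Anders controls Northlake.
Anders and Northlake together hold 65% + 34% = 99% of Meridian, so Anders controls Meridian.
Northlake holds 29% of Orbis, so Anders controls Orbis.
No other company's threshold is met.
Anders controls 3 companies.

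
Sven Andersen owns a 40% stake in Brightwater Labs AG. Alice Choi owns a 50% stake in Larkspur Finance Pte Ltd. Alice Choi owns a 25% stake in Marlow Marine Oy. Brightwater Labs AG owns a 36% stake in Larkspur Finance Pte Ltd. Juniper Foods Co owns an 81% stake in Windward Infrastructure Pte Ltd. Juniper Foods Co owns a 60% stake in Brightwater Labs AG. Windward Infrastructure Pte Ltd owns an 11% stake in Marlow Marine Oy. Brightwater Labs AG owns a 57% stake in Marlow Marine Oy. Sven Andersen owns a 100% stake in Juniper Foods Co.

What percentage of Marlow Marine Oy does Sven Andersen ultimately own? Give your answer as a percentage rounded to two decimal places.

Sven reaches Marlow along 3 paths.
Via Juniper → Windward: 100% × 81% × 11% = 8.91%.
Via Juniper → Brightwater: 100% × 60% × 57% = 34.2%.
Via Brightwater: 40% × 57% = 22.8%.
Total: 8.91% + 34.2% + 22.8% = 65.91%.

65.91%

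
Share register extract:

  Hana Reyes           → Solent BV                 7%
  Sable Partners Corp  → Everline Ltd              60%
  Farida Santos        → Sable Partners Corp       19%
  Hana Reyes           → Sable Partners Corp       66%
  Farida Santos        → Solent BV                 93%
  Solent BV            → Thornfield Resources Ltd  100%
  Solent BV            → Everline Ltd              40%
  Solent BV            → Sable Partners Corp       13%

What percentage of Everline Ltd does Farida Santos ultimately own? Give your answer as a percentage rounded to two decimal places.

Farida reaches Everline along 3 paths.
Via Solent → Sable: 93% × 13% × 60% = 7.254%.
Via Sable: 19% × 60% = 11.4%.
Via Solent: 93% × 40% = 37.2%.
Total: 7.254% + 11.4% + 37.2% = 55.854%.
Rounded: 55.85%.

55.85%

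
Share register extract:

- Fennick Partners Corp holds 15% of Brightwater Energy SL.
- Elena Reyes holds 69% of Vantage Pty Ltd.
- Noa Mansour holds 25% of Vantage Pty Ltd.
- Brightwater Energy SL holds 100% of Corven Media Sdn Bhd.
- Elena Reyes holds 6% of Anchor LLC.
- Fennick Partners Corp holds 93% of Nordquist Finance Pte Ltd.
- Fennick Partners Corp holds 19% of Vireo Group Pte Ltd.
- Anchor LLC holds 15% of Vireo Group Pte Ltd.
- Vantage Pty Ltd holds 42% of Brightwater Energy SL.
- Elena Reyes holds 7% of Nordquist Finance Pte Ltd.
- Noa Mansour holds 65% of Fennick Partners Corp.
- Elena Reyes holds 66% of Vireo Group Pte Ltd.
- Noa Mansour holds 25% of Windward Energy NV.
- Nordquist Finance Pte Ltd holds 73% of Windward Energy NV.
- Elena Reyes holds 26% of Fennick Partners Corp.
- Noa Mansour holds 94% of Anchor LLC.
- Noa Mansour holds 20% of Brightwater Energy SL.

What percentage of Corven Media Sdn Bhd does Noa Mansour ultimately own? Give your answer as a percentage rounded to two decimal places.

40.25%

Noa reaches Corven along 3 paths.
Via Vantage → Brightwater: 25% × 42% × 100% = 10.5%.
Via Brightwater: 20% × 100% = 20%.
Via Fennick → Brightwater: 65% × 15% × 100% = 9.75%.
Total: 10.5% + 20% + 9.75% = 40.25%.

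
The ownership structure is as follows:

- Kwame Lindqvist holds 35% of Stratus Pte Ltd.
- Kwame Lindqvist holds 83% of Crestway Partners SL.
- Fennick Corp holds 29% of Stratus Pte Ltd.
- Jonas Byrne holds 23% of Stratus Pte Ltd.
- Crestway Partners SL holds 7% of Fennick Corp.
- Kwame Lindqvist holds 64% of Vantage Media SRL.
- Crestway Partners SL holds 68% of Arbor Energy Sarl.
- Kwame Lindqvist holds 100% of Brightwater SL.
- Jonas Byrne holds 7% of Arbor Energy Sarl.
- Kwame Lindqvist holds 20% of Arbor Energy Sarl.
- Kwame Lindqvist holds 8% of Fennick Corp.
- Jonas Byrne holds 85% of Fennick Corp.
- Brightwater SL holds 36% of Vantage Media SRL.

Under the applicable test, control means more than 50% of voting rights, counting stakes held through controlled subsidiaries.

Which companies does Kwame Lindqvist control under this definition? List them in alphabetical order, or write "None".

Arbor Energy Sarl, Brightwater SL, Crestway Partners SL, Vantage Media SRL

Kwame holds 100% of Brightwater, so Kwame controls Brightwater.
Kwame holds 83% of Crestway, so Kwame controls Crestway.
Kwame and Crestway together hold 20% + 68% = 88% of Arbor, so Kwame controls Arbor.
Brightwater and Kwame together hold 36% + 64% = 100% of Vantage, so Kwame controls Vantage.
No other company's threshold is met.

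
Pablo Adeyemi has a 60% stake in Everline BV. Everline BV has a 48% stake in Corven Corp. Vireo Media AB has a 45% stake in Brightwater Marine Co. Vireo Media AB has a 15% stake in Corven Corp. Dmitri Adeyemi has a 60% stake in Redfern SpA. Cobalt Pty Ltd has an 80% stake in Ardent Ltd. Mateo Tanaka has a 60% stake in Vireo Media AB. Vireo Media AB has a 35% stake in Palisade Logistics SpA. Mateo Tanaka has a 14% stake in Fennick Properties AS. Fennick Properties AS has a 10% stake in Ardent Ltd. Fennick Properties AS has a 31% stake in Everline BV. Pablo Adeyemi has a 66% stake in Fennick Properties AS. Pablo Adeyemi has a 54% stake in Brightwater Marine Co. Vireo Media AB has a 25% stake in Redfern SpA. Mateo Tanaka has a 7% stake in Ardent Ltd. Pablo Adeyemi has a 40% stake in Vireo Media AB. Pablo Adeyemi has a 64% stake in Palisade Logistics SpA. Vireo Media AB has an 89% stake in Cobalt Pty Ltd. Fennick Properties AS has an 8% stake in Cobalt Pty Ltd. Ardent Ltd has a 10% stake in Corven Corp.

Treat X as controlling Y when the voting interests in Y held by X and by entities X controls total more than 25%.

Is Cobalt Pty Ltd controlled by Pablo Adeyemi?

Pablo holds 40% of Vireo, so Pablo controls Vireo.
Pablo holds 66% of Fennick, so Pablo controls Fennick.
Vireo and Fennick together hold 89% + 8% = 97% of Cobalt, so Pablo controls Cobalt.

Yes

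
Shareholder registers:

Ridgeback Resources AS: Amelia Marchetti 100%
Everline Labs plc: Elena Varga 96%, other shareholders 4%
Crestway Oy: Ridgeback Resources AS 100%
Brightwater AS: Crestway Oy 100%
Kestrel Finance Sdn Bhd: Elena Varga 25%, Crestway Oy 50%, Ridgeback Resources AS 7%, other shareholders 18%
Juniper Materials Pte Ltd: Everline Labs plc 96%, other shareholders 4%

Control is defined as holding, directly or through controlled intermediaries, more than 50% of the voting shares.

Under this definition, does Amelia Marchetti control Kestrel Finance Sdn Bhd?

Yes

Amelia holds 100% of Ridgeback, so Amelia controls Ridgeback.
Ridgeback holds 100% of Crestway, so Amelia controls Crestway.
Crestway and Ridgeback together hold 50% + 7% = 57% of Kestrel, so Amelia controls Kestrel.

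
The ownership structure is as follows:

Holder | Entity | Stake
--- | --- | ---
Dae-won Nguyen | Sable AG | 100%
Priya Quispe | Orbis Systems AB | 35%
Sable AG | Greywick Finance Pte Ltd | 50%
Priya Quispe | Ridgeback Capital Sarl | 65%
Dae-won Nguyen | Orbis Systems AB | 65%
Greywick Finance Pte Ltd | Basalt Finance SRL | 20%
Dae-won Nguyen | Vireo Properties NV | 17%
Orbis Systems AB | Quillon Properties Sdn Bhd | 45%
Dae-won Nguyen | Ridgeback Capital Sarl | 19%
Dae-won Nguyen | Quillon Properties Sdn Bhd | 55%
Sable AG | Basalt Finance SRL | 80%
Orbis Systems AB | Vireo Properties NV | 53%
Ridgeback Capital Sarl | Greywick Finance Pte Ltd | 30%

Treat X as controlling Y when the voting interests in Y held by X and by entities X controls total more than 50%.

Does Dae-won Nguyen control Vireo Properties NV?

Yes

Dae-won holds 65% of Orbis, so Dae-won controls Orbis.
Dae-won and Orbis together hold 17% + 53% = 70% of Vireo, so Dae-won controls Vireo.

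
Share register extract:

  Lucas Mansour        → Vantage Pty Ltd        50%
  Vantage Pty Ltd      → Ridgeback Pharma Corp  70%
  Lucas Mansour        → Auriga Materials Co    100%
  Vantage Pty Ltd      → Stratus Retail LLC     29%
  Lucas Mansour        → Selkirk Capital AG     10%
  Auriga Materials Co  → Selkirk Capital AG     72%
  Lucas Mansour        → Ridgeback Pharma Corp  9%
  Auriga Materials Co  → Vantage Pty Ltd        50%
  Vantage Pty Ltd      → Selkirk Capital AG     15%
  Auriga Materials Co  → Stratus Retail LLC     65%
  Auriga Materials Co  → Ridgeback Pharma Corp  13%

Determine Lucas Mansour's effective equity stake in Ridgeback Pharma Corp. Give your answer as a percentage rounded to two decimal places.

92.00%

Lucas reaches Ridgeback along 4 paths.
Via Auriga: 100% × 13% = 13%.
Via Auriga → Vantage: 100% × 50% × 70% = 35%.
Via Vantage: 50% × 70% = 35%.
Direct stake: 9% = 9%.
Total: 13% + 35% + 35% + 9% = 92%.
Rounded: 92.00%.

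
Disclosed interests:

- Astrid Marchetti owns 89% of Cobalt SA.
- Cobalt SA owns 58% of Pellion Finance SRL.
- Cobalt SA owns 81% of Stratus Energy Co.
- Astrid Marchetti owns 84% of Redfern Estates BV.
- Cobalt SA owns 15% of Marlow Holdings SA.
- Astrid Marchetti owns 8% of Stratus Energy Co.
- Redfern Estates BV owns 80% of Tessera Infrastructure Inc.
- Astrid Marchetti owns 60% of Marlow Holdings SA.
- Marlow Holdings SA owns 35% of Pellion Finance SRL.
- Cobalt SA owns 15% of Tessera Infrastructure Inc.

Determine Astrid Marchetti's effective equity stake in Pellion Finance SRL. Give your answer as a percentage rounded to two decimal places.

Astrid reaches Pellion along 3 paths.
Via Cobalt: 89% × 58% = 51.62%.
Via Cobalt → Marlow: 89% × 15% × 35% = 4.6725%.
Via Marlow: 60% × 35% = 21%.
Total: 51.62% + 4.6725% + 21% = 77.2925%.
Rounded: 77.29%.

77.29%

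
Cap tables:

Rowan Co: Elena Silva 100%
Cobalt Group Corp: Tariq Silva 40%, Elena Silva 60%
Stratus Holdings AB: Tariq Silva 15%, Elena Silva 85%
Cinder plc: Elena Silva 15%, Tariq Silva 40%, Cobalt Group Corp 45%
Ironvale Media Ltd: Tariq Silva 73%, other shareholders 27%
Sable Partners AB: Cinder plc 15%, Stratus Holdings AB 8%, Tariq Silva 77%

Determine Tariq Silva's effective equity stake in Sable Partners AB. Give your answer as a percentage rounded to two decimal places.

86.90%

Tariq reaches Sable along 4 paths.
Via Cinder: 40% × 15% = 6%.
Via Cobalt → Cinder: 40% × 45% × 15% = 2.7%.
Via Stratus: 15% × 8% = 1.2%.
Direct stake: 77% = 77%.
Total: 6% + 2.7% + 1.2% + 77% = 86.9%.
Rounded: 86.90%.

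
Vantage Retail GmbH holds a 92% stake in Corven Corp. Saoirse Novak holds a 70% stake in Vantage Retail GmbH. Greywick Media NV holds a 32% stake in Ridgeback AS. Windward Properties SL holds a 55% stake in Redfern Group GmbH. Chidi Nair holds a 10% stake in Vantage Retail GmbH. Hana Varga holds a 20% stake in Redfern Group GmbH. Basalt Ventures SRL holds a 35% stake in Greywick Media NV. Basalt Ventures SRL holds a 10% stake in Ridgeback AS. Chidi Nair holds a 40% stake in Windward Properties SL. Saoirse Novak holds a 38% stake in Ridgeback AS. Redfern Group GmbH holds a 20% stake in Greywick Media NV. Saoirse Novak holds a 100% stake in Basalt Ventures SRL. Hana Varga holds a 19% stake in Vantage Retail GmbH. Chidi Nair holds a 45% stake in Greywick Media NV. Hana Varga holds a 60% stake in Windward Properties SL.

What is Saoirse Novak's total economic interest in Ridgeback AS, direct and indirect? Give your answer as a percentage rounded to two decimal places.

Saoirse reaches Ridgeback along 3 paths.
Via Basalt → Greywick: 100% × 35% × 32% = 11.2%.
Direct stake: 38% = 38%.
Via Basalt: 100% × 10% = 10%.
Total: 11.2% + 38% + 10% = 59.2%.
Rounded: 59.20%.

59.20%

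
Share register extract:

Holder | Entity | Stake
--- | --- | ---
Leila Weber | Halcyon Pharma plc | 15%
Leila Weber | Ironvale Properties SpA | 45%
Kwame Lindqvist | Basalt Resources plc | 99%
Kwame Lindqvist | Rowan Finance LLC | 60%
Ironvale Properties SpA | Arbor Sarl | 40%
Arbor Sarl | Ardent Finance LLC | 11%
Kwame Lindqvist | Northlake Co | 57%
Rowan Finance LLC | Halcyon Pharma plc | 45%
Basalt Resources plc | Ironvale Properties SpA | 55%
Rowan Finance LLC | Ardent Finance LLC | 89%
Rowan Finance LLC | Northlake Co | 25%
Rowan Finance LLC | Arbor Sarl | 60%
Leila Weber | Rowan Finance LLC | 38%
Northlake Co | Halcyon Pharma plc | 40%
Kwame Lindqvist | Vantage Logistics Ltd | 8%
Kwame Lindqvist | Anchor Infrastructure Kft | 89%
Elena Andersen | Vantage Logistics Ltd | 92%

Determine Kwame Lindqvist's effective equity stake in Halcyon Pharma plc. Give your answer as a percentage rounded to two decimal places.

Kwame reaches Halcyon along 3 paths.
Via Rowan: 60% × 45% = 27%.
Via Rowan → Northlake: 60% × 25% × 40% = 6%.
Via Northlake: 57% × 40% = 22.8%.
Total: 27% + 6% + 22.8% = 55.8%.
Rounded: 55.80%.

55.80%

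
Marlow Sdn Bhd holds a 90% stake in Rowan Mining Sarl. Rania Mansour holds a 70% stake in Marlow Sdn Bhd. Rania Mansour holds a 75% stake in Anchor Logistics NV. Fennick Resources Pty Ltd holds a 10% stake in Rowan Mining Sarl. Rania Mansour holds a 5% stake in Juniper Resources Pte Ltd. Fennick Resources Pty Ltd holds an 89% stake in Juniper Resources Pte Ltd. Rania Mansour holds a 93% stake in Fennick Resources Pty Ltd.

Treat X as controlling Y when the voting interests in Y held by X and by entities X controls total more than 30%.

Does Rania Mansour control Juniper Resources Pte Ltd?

Rania holds 93% of Fennick, so Rania controls Fennick.
Fennick and Rania together hold 89% + 5% = 94% of Juniper, so Rania controls Juniper.

Yes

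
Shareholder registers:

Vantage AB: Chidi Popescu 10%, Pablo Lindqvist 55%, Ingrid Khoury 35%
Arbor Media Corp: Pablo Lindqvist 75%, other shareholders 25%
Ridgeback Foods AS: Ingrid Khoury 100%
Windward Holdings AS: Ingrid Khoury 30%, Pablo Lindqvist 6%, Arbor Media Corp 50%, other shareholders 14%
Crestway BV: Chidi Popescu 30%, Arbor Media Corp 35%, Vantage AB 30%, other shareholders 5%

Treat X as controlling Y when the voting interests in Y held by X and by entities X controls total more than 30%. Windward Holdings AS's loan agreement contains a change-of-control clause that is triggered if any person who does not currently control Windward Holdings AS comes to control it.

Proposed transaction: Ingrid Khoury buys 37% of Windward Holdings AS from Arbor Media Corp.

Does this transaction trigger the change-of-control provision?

Yes

The purchase adds only to Ingrid's holdings (Arbor's stake shrinks), so Ingrid is the only person who could newly come to control Windward.
Ingrid holds 35% of Vantage, so Ingrid controls Vantage.
Ingrid holds 100% of Ridgeback, so Ingrid controls Ridgeback.
In Windward, Ingrid's side holds only 30%, not > 30%.
So before the transaction, Ingrid does not control Windward.
After the purchase, Ingrid's direct stake in Windward rises to 30% + 37% = 67%, and Arbor's stake falls to 13%.
Ingrid holds 67% of Windward, so Ingrid controls Windward.
Ingrid did not control Windward before and does after, so the clause is triggered.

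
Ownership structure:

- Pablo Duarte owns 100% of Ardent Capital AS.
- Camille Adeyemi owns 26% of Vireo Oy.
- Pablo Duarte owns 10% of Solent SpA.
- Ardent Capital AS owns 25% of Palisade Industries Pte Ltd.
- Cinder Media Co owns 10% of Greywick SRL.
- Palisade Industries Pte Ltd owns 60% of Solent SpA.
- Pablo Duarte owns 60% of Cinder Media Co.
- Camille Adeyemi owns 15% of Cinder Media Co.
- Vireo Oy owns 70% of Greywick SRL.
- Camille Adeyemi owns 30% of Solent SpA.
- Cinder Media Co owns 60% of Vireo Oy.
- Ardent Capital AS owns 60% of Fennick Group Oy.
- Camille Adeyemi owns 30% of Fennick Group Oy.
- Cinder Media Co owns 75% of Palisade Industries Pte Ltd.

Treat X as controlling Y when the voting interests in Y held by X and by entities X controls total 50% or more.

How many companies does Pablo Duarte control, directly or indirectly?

7

Pablo holds 60% of Cinder, so Pablo controls Cinder.
Cinder holds 60% of Vireo, so Pablo controls Vireo.
Pablo holds 100% of Ardent, so Pablo controls Ardent.
Ardent and Cinder together hold 25% + 75% = 100% of Palisade, so Pablo controls Palisade.
Vireo and Cinder together hold 70% + 10% = 80% of Greywick, so Pablo controls Greywick.
Palisade and Pablo together hold 60% + 10% = 70% of Solent, so Pablo controls Solent.
Ardent holds 60% of Fennick, so Pablo controls Fennick.
Pablo controls 7 companies.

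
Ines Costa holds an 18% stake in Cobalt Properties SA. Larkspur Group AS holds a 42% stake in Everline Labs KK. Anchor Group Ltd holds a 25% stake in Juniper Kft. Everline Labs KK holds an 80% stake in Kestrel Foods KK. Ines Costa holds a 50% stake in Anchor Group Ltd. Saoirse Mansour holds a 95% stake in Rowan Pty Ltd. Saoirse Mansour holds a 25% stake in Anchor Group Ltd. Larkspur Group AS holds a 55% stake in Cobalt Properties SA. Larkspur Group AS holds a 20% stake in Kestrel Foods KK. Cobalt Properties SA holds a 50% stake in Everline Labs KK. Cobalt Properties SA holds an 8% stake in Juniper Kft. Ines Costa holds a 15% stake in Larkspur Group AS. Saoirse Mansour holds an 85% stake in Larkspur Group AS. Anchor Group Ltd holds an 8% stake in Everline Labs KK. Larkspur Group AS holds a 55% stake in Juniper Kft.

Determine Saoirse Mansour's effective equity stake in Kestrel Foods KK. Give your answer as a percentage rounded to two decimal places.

65.86%

Saoirse reaches Kestrel along 4 paths.
Via Larkspur → Cobalt → Everline: 85% × 55% × 50% × 80% = 18.7%.
Via Anchor → Everline: 25% × 8% × 80% = 1.6%.
Via Larkspur → Everline: 85% × 42% × 80% = 28.56%.
Via Larkspur: 85% × 20% = 17%.
Total: 18.7% + 1.6% + 28.56% + 17% = 65.86%.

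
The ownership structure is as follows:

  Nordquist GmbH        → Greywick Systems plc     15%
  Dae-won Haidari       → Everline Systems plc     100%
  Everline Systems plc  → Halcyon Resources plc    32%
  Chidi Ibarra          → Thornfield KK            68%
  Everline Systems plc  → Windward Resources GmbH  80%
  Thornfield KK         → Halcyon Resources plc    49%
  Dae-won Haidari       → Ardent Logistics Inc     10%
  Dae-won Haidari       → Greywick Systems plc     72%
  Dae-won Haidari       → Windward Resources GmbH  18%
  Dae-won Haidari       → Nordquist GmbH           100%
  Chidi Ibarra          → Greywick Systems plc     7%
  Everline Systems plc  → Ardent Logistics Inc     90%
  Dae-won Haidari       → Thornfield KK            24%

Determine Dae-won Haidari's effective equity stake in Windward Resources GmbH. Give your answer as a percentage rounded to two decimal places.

98.00%

Dae-won reaches Windward along 2 paths.
Via Everline: 100% × 80% = 80%.
Direct stake: 18% = 18%.
Total: 80% + 18% = 98%.
Rounded: 98.00%.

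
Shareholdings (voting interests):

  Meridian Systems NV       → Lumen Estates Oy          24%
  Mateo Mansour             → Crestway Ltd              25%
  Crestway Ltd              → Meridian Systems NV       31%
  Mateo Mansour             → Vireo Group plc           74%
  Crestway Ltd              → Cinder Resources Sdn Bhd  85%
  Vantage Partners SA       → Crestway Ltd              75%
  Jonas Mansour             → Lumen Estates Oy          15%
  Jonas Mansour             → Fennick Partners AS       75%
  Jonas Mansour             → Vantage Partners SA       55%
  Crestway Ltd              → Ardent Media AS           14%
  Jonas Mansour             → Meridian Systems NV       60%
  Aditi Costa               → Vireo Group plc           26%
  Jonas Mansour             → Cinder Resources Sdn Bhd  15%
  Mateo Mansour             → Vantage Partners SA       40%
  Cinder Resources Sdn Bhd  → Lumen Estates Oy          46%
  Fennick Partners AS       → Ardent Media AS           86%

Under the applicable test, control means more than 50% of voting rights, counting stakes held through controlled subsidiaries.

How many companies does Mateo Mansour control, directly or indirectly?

Mateo holds 74% of Vireo, so Mateo controls Vireo.
No other company's threshold is met.
Mateo controls 1 company.

1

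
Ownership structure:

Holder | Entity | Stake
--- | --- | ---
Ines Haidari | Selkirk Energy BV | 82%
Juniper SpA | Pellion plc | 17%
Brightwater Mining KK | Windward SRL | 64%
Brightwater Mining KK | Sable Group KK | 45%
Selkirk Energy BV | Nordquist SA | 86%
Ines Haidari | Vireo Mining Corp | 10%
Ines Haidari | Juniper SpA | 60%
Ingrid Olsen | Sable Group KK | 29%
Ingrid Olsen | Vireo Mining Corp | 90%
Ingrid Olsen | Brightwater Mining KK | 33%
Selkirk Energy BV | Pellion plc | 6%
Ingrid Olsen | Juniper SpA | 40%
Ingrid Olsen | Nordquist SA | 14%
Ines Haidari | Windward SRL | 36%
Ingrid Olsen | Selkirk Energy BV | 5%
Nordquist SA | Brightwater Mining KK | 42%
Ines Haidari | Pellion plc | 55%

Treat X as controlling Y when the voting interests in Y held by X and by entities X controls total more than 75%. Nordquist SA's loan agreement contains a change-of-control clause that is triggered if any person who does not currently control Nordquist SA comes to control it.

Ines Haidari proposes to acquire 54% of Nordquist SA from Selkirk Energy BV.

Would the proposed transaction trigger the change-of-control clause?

The purchase adds only to Ines's holdings (Selkirk's stake shrinks), so Ines is the only person who could newly come to control Nordquist.
Ines holds 82% of Selkirk, so Ines controls Selkirk.
Selkirk holds 86% of Nordquist, so Ines controls Nordquist.
So Ines already controls Nordquist before the transaction.
After the purchase, Ines holds 54% of Nordquist directly, and Selkirk's stake falls to 32%.
Ines controlled Nordquist already, so this is not a new person acquiring control; every other person's position is unchanged or reduced.
No new person acquires control, so the clause is not triggered.

No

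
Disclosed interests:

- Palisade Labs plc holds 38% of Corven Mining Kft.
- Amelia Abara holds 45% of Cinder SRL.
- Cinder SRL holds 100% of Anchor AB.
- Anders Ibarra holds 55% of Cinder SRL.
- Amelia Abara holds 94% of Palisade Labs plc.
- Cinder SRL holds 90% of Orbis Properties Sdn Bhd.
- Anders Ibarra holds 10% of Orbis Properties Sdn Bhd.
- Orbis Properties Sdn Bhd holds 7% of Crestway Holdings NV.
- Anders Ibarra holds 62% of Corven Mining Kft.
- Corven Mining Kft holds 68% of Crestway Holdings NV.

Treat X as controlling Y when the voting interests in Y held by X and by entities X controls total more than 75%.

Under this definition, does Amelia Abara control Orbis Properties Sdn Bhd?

Amelia holds 94% of Palisade, so Amelia controls Palisade.
Neither Amelia nor any entity Amelia controls holds any voting interest in Orbis.
So Amelia does not control Orbis.

No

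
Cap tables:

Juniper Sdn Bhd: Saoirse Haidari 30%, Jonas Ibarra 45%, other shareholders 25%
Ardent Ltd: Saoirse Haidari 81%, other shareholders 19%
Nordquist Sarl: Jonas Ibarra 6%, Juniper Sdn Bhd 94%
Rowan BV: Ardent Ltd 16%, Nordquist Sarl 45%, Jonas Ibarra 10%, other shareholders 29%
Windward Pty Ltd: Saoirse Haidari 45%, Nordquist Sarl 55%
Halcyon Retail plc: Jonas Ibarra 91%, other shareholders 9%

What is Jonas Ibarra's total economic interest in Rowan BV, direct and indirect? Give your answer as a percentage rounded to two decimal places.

31.74%

Jonas reaches Rowan along 3 paths.
Via Nordquist: 6% × 45% = 2.7%.
Via Juniper → Nordquist: 45% × 94% × 45% = 19.035%.
Direct stake: 10% = 10%.
Total: 2.7% + 19.035% + 10% = 31.735%.
Rounded: 31.74%.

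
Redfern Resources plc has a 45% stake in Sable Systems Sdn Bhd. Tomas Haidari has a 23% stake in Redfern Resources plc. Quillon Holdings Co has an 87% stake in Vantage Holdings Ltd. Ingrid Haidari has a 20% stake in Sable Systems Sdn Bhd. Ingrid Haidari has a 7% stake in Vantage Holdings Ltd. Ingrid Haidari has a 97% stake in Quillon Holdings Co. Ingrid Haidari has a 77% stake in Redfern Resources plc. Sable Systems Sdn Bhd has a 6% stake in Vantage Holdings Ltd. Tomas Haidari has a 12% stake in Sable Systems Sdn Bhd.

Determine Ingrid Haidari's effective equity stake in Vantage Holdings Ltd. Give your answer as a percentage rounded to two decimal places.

94.67%

Ingrid reaches Vantage along 4 paths.
Via Sable: 20% × 6% = 1.2%.
Via Redfern → Sable: 77% × 45% × 6% = 2.079%.
Direct stake: 7% = 7%.
Via Quillon: 97% × 87% = 84.39%.
Total: 1.2% + 2.079% + 7% + 84.39% = 94.669%.
Rounded: 94.67%.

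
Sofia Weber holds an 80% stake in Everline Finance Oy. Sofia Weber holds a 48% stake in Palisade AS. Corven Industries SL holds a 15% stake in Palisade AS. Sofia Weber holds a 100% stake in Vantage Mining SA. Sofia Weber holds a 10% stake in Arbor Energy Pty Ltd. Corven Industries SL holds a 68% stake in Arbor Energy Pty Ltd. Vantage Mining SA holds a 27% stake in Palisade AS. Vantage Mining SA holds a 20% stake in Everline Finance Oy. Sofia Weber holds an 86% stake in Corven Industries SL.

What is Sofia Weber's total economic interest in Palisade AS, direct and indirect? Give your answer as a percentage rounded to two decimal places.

87.90%

Sofia reaches Palisade along 3 paths.
Via Vantage: 100% × 27% = 27%.
Via Corven: 86% × 15% = 12.9%.
Direct stake: 48% = 48%.
Total: 27% + 12.9% + 48% = 87.9%.
Rounded: 87.90%.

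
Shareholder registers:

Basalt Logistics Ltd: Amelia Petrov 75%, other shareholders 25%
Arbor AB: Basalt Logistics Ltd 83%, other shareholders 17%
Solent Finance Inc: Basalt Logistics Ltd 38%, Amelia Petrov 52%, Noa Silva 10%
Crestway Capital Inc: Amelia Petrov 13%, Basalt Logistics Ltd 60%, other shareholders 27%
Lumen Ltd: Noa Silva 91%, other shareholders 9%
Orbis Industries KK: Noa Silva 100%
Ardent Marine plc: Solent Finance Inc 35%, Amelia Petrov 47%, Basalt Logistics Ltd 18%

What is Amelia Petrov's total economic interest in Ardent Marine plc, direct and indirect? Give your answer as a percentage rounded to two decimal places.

88.68%

Amelia reaches Ardent along 4 paths.
Via Basalt → Solent: 75% × 38% × 35% = 9.975%.
Via Solent: 52% × 35% = 18.2%.
Direct stake: 47% = 47%.
Via Basalt: 75% × 18% = 13.5%.
Total: 9.975% + 18.2% + 47% + 13.5% = 88.675%.
Rounded: 88.68%.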